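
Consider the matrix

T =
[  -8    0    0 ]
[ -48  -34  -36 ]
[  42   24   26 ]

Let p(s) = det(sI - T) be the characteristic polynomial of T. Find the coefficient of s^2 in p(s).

The coefficient of s^2 of det(sI - T) is −trace(T).
trace(T) = (-8) + (-34) + (26) = -16, so the coefficient is 16.

16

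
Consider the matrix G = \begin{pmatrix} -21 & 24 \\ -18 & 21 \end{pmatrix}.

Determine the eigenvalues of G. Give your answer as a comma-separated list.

-3, 3

det(G - tI) = (-21 - t)(21 - t) - (24)·(-18) = t^2 - 9.
This factors as (t + 3)·(t - 3) = 0.
Eigenvalues: -3, 3.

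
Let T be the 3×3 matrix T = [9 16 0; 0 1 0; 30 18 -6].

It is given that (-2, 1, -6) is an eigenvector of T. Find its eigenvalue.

1

Compute Tv: T·(-2, 1, -6) = (-2, 1, -6).
Since Tv = λv, compare component 1: -2 = λ·-2, so λ = 1.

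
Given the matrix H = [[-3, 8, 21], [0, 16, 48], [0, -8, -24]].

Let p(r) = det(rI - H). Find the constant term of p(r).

p(r) = r^3 + 11r^2 + 24r.
The constant term is 0.

0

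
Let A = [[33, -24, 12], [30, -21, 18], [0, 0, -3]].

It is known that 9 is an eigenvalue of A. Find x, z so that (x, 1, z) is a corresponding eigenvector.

1, 0

We need (A - 9I)v = 0.
A - 9I = [[24, -24, 12], [30, -30, 18], [0, 0, -12]].
Row 1: (24)·x + (-24)·1 + (12)·z = 0
Row 2: (30)·x + (-30)·1 + (18)·z = 0
Row 3: (0)·x + (0)·1 + (-12)·z = 0
Solving gives x = 1, z = 0.
Check: A·(1, 1, 0) = (9, 9, 0) = 9·(1, 1, 0).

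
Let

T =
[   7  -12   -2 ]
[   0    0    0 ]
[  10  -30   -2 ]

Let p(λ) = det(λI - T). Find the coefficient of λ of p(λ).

6

p(λ) = λ^3 - 5λ^2 + 6λ.
The coefficient of λ is 6.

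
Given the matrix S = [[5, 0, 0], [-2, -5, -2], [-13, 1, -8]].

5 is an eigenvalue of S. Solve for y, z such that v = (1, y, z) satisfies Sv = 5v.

We need (S - 5I)v = 0.
S - 5I = [[0, 0, 0], [-2, -10, -2], [-13, 1, -13]].
Row 1: (0)·1 + (0)·y + (0)·z = 0
Row 2: (-2)·1 + (-10)·y + (-2)·z = 0
Row 3: (-13)·1 + (1)·y + (-13)·z = 0
Solving gives y = 0, z = -1.
Check: S·(1, 0, -1) = (5, 0, -5) = 5·(1, 0, -1).

0, -1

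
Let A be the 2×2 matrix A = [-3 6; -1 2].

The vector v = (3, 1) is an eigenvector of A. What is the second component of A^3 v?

First find the eigenvalue: Av = (-3, -1) = -1·(3, 1), so λ = -1.
Then A^3 v = λ^3·v = (-1)^3·(3, 1) = -1·(3, 1) = (-3, -1).

-1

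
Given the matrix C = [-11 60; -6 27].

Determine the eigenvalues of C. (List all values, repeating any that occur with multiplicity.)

det(C - lambda·I) = (-11 - lambda)(27 - lambda) - (60)·(-6) = lambda^2 - 16·lambda + 63.
This factors as (lambda - 7)·(lambda - 9) = 0.
Eigenvalues: 7, 9.

7, 9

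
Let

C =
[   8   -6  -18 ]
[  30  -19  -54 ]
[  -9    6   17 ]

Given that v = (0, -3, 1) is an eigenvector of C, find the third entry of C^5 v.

-1

First find the eigenvalue: Cv = (0, 3, -1) = -1·(0, -3, 1), so λ = -1.
Then C^5 v = λ^5·v = (-1)^5·(0, -3, 1) = -1·(0, -3, 1) = (0, 3, -1).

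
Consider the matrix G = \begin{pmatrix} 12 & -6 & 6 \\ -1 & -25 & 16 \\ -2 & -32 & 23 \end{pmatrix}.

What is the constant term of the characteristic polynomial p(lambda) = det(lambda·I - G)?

p(0) = det(0·I − G) = det(−G) = (−1)^3·det(G).
det(G) = -810, so p(0) = 810.

810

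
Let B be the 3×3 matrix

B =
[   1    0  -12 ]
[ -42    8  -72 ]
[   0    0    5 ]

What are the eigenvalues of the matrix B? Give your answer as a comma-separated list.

Compute the characteristic polynomial p(λ) = det(λI - B).
Expanding the 3×3 determinant: p(λ) = λ^3 - 14λ^2 + 53λ - 40.
Rational-root test: λ = 1 gives p(1) = 0.
Dividing by (λ - 1) leaves λ^2 - 13λ + 40.
The quadratic factors as (λ - 5)·(λ - 8).
Eigenvalues: 1, 5, 8.

1, 5, 8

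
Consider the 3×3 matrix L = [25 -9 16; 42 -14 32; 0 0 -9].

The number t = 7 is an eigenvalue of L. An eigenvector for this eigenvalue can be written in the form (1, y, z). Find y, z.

We need (L - 7I)v = 0.
L - 7I = [[18, -9, 16], [42, -21, 32], [0, 0, -16]].
Row 1: (18)·1 + (-9)·y + (16)·z = 0
Row 2: (42)·1 + (-21)·y + (32)·z = 0
Row 3: (0)·1 + (0)·y + (-16)·z = 0
Solving gives y = 2, z = 0.
Check: L·(1, 2, 0) = (7, 14, 0) = 7·(1, 2, 0).

2, 0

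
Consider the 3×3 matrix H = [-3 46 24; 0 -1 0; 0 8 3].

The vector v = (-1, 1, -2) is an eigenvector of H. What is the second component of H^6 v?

First find the eigenvalue: Hv = (1, -1, 2) = -1·(-1, 1, -2), so λ = -1.
Then H^6 v = λ^6·v = (-1)^6·(-1, 1, -2) = 1·(-1, 1, -2) = (-1, 1, -2).

1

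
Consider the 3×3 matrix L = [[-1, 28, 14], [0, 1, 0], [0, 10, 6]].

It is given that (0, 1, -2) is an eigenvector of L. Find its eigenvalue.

1

Compute Lv: L·(0, 1, -2) = (0, 1, -2).
Since Lv = λv, compare component 2: 1 = λ·1, so λ = 1.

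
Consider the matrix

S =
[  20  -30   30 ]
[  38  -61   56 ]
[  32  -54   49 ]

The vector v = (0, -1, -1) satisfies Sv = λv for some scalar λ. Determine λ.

-5

Compute Sv: S·(0, -1, -1) = (0, 5, 5).
Since Sv = λv, compare component 2: 5 = λ·-1, so λ = -5.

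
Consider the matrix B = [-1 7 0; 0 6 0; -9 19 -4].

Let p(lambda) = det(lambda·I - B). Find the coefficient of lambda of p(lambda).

-26

p(lambda) = lambda^3 - lambda^2 - 26·lambda - 24.
The coefficient of lambda is -26.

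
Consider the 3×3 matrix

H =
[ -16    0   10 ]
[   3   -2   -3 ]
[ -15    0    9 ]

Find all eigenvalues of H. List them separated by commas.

-6, -2, -1

Compute the characteristic polynomial p(lambda) = det(lambda·I - H).
Expanding the 3×3 determinant: p(lambda) = lambda^3 + 9·lambda^2 + 20·lambda + 12.
Rational-root test: lambda = -1 gives p(-1) = 0.
Dividing by (lambda + 1) leaves lambda^2 + 8·lambda + 12.
The quadratic factors as (lambda + 6)·(lambda + 2).
Eigenvalues: -6, -2, -1.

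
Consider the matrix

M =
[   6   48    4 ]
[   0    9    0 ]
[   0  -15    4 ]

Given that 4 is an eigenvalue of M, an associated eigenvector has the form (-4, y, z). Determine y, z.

0, 2

We need (M - 4I)v = 0.
M - 4I = [[2, 48, 4], [0, 5, 0], [0, -15, 0]].
Row 1: (2)·-4 + (48)·y + (4)·z = 0
Row 2: (0)·-4 + (5)·y + (0)·z = 0
Row 3: (0)·-4 + (-15)·y + (0)·z = 0
Solving gives y = 0, z = 2.
Check: M·(-4, 0, 2) = (-16, 0, 8) = 4·(-4, 0, 2).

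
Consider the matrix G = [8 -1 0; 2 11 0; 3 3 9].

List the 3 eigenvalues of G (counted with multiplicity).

Set up det(λI - G) = 0.
Expanding the 3×3 determinant: p(λ) = λ^3 - 28λ^2 + 261λ - 810.
Try λ = 10: p(10) = 0, so 10 is a root.
Factor out (λ - 10): p(λ) = (λ - 10)·(λ^2 - 18λ + 81).
The quadratic factor is (λ - 9)^2.
Eigenvalues: 9, 9, 10.

9, 9, 10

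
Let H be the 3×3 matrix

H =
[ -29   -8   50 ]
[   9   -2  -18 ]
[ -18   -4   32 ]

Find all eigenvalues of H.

-4, -2, 7

Compute the characteristic polynomial p(μ) = det(μI - H).
Cofactor expansion gives p(μ) = μ^3 - μ^2 - 34μ - 56.
Since p(-2) = 0, μ = -2 is a root.
Dividing by (μ + 2) leaves μ^2 - 3μ - 28.
The quadratic factors as (μ + 4)·(μ - 7).
Eigenvalues: -4, -2, 7.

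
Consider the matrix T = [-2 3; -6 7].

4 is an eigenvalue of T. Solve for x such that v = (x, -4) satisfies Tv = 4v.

-2

We need (T - 4I)v = 0.
T - 4I = [[-6, 3], [-6, 3]].
Row 1: (-6)·x + (3)·-4 = 0
Row 2: (-6)·x + (3)·-4 = 0
Solving gives x = -2.
Check: T·(-2, -4) = (-8, -16) = 4·(-2, -4).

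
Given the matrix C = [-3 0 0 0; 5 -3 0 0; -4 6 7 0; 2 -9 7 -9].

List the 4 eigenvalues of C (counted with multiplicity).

-9, -3, -3, 7

C is lower triangular, so its eigenvalues are the diagonal entries.
Diagonal: -3, -3, 7, -9.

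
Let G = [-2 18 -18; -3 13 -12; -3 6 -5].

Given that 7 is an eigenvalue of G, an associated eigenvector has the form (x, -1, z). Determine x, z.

We need (G - 7I)v = 0.
G - 7I = [[-9, 18, -18], [-3, 6, -12], [-3, 6, -12]].
Row 1: (-9)·x + (18)·-1 + (-18)·z = 0
Row 2: (-3)·x + (6)·-1 + (-12)·z = 0
Row 3: (-3)·x + (6)·-1 + (-12)·z = 0
Solving gives x = -2, z = 0.
Check: G·(-2, -1, 0) = (-14, -7, 0) = 7·(-2, -1, 0).

-2, 0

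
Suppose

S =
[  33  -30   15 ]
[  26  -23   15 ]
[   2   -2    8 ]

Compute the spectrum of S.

3, 7, 8

Set up det(sI - S) = 0.
Cofactor expansion gives p(s) = s^3 - 18s^2 + 101s - 168.
Since p(3) = 0, s = 3 is a root.
Dividing by (s - 3) leaves s^2 - 15s + 56.
The quadratic factors as (s - 7)·(s - 8).
Eigenvalues: 3, 7, 8.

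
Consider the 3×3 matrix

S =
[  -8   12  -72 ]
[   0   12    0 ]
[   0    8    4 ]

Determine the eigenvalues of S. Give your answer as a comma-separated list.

The characteristic polynomial is p(λ) = det(λI - S).
Expanding along the first row, p(λ) = λ^3 - 8λ^2 - 80λ + 384.
Rational-root test: λ = -8 gives p(-8) = 0.
Factor out (λ + 8): p(λ) = (λ + 8)·(λ^2 - 16λ + 48).
The quadratic factors as (λ - 4)·(λ - 12).
Eigenvalues: -8, 4, 12.

-8, 4, 12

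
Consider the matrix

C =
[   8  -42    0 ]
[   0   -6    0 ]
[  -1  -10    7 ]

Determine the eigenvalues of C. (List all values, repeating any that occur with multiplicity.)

The characteristic polynomial is p(λ) = det(λI - C).
Expanding the 3×3 determinant: p(λ) = λ^3 - 9λ^2 - 34λ + 336.
Try λ = 7: p(7) = 0, so 7 is a root.
Factor out (λ - 7): p(λ) = (λ - 7)·(λ^2 - 2λ - 48).
The quadratic factors as (λ + 6)·(λ - 8).
Eigenvalues: -6, 7, 8.

-6, 7, 8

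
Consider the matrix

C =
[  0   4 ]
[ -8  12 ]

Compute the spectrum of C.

4, 8

det(C - μI) = (0 - μ)(12 - μ) - (4)·(-8) = μ^2 - 12μ + 32.
This factors as (μ - 4)·(μ - 8) = 0.
Eigenvalues: 4, 8.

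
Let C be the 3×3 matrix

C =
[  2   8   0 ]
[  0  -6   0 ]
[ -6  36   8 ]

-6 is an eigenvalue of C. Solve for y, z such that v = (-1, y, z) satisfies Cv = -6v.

1, -3

We need (C + 6I)v = 0.
C + 6I = [[8, 8, 0], [0, 0, 0], [-6, 36, 14]].
Row 1: (8)·-1 + (8)·y + (0)·z = 0
Row 2: (0)·-1 + (0)·y + (0)·z = 0
Row 3: (-6)·-1 + (36)·y + (14)·z = 0
Solving gives y = 1, z = -3.
Check: C·(-1, 1, -3) = (6, -6, 18) = -6·(-1, 1, -3).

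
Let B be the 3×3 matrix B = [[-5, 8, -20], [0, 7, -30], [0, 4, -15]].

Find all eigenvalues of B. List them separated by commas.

-5, -5, -3

Set up det(sI - B) = 0.
Expanding the 3×3 determinant: p(s) = s^3 + 13s^2 + 55s + 75.
Try s = -3: p(-3) = 0, so -3 is a root.
Dividing by (s + 3) leaves s^2 + 10s + 25.
The quadratic factor is (s + 5)^2.
Eigenvalues: -5, -5, -3.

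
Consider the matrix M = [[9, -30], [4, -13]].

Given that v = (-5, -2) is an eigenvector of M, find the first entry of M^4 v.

-405

First find the eigenvalue: Mv = (15, 6) = -3·(-5, -2), so λ = -3.
Then M^4 v = λ^4·v = (-3)^4·(-5, -2) = 81·(-5, -2) = (-405, -162).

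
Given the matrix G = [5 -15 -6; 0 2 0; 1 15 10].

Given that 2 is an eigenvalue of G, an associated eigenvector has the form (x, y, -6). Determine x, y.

We need (G - 2I)v = 0.
G - 2I = [[3, -15, -6], [0, 0, 0], [1, 15, 8]].
Row 1: (3)·x + (-15)·y + (-6)·-6 = 0
Row 2: (0)·x + (0)·y + (0)·-6 = 0
Row 3: (1)·x + (15)·y + (8)·-6 = 0
Solving gives x = 3, y = 3.
Check: G·(3, 3, -6) = (6, 6, -12) = 2·(3, 3, -6).

3, 3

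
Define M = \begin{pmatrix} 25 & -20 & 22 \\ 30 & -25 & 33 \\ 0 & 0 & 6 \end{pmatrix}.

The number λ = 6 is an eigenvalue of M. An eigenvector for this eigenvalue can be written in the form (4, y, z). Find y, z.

6, 2

We need (M - 6I)v = 0.
M - 6I = [[19, -20, 22], [30, -31, 33], [0, 0, 0]].
Row 1: (19)·4 + (-20)·y + (22)·z = 0
Row 2: (30)·4 + (-31)·y + (33)·z = 0
Row 3: (0)·4 + (0)·y + (0)·z = 0
Solving gives y = 6, z = 2.
Check: M·(4, 6, 2) = (24, 36, 12) = 6·(4, 6, 2).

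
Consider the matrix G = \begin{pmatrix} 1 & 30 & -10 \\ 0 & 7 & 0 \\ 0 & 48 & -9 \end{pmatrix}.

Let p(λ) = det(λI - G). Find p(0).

63

p(0) = det(0·I − G) = det(−G) = (−1)^3·det(G).
det(G) = -63, so p(0) = 63.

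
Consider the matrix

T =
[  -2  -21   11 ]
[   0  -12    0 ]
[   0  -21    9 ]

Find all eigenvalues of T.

Compute the characteristic polynomial p(μ) = det(μI - T).
Cofactor expansion gives p(μ) = μ^3 + 5μ^2 - 102μ - 216.
Rational-root test: μ = -12 gives p(-12) = 0.
Dividing by (μ + 12) leaves μ^2 - 7μ - 18.
The quadratic factors as (μ + 2)·(μ - 9).
Eigenvalues: -12, -2, 9.

-12, -2, 9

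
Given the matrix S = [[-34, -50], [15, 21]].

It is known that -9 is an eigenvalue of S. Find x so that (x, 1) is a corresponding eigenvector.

We need (S + 9I)v = 0.
S + 9I = [[-25, -50], [15, 30]].
Row 1: (-25)·x + (-50)·1 = 0
Row 2: (15)·x + (30)·1 = 0
Solving gives x = -2.
Check: S·(-2, 1) = (18, -9) = -9·(-2, 1).

-2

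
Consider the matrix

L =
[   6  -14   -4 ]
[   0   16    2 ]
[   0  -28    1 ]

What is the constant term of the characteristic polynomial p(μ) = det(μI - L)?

-432

p(0) = det(0·I − L) = det(−L) = (−1)^3·det(L).
det(L) = 432, so p(0) = -432.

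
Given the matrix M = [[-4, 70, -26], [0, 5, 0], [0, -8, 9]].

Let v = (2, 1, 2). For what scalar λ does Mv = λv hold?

Compute Mv: M·(2, 1, 2) = (10, 5, 10).
Since Mv = λv, compare component 1: 10 = λ·2, so λ = 5.

5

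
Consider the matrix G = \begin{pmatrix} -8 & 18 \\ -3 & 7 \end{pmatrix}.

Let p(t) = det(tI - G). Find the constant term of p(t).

p(t) = t^2 + t - 2.
The constant term is -2.

-2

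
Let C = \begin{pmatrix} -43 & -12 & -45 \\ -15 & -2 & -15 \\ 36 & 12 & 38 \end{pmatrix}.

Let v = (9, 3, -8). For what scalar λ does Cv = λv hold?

Compute Cv: C·(9, 3, -8) = (-63, -21, 56).
Since Cv = λv, compare component 1: -63 = λ·9, so λ = -7.

-7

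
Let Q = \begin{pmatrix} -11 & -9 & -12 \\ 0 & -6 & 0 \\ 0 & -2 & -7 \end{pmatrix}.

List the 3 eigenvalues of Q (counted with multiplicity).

-11, -7, -6

Set up det(λI - Q) = 0.
Cofactor expansion gives p(λ) = λ^3 + 24λ^2 + 185λ + 462.
Try λ = -6: p(-6) = 0, so -6 is a root.
Factor out (λ + 6): p(λ) = (λ + 6)·(λ^2 + 18λ + 77).
The quadratic factors as (λ + 11)·(λ + 7).
Eigenvalues: -11, -7, -6.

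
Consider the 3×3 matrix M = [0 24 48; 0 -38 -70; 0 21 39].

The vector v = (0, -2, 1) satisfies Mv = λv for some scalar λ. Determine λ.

-3

Compute Mv: M·(0, -2, 1) = (0, 6, -3).
Since Mv = λv, compare component 2: 6 = λ·-2, so λ = -3.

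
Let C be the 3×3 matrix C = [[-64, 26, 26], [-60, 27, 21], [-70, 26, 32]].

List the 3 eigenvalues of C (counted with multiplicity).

-12, 1, 6

The characteristic polynomial is p(μ) = det(μI - C).
Expanding along the first row, p(μ) = μ^3 + 5μ^2 - 78μ + 72.
Since p(1) = 0, μ = 1 is a root.
Factor out (μ - 1): p(μ) = (μ - 1)·(μ^2 + 6μ - 72).
The quadratic factors as (μ + 12)·(μ - 6).
Eigenvalues: -12, 1, 6.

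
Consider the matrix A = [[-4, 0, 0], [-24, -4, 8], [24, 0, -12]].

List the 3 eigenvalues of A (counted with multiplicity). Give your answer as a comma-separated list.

-12, -4, -4

The characteristic polynomial is p(μ) = det(μI - A).
Expanding the 3×3 determinant: p(μ) = μ^3 + 20μ^2 + 112μ + 192.
Try μ = -4: p(-4) = 0, so -4 is a root.
Factor out (μ + 4): p(μ) = (μ + 4)·(μ^2 + 16μ + 48).
The quadratic factors as (μ + 12)·(μ + 4).
Eigenvalues: -12, -4, -4.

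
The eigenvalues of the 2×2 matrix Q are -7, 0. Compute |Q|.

0

det(Q) is the product of the eigenvalues: (-7) · (0) = 0.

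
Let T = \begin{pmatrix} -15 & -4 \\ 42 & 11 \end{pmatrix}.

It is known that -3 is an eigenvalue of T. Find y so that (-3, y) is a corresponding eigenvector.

9

We need (T + 3I)v = 0.
T + 3I = [[-12, -4], [42, 14]].
Row 1: (-12)·-3 + (-4)·y = 0
Row 2: (42)·-3 + (14)·y = 0
Solving gives y = 9.
Check: T·(-3, 9) = (9, -27) = -3·(-3, 9).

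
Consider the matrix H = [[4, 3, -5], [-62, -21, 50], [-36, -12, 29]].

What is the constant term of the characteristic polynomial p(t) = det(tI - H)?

p(0) = det(0·I − H) = det(−H) = (−1)^3·det(H).
det(H) = 18, so p(0) = -18.

-18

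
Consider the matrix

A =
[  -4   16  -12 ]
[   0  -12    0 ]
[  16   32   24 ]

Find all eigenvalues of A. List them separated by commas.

The characteristic polynomial is p(λ) = det(λI - A).
Expanding the 3×3 determinant: p(λ) = λ^3 - 8λ^2 - 144λ + 1152.
Since p(12) = 0, λ = 12 is a root.
Dividing by (λ - 12) leaves λ^2 + 4λ - 96.
The quadratic factors as (λ + 12)·(λ - 8).
Eigenvalues: -12, 8, 12.

-12, 8, 12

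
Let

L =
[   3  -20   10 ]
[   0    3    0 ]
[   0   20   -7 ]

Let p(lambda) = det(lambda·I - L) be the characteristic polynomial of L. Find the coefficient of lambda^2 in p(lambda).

1

The coefficient of lambda^2 of det(lambda·I - L) is −trace(L).
trace(L) = (3) + (3) + (-7) = -1, so the coefficient is 1.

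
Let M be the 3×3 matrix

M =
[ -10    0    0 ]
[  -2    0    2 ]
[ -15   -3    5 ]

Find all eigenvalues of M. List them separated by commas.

-10, 2, 3

Set up det(tI - M) = 0.
Expanding along the first row, p(t) = t^3 + 5t^2 - 44t + 60.
Since p(3) = 0, t = 3 is a root.
Factor out (t - 3): p(t) = (t - 3)·(t^2 + 8t - 20).
The quadratic factors as (t + 10)·(t - 2).
Eigenvalues: -10, 2, 3.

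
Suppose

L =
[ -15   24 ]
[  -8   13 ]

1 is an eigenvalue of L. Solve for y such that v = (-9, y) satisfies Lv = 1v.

We need (L - 1I)v = 0.
L - 1I = [[-16, 24], [-8, 12]].
Row 1: (-16)·-9 + (24)·y = 0
Row 2: (-8)·-9 + (12)·y = 0
Solving gives y = -6.
Check: L·(-9, -6) = (-9, -6) = 1·(-9, -6).

-6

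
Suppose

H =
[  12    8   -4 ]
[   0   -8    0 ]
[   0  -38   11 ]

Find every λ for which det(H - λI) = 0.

-8, 11, 12

The characteristic polynomial is p(lambda) = det(lambda·I - H).
Expanding along the first row, p(lambda) = lambda^3 - 15·lambda^2 - 52·lambda + 1056.
Try lambda = 12: p(12) = 0, so 12 is a root.
Dividing by (lambda - 12) leaves lambda^2 - 3·lambda - 88.
The quadratic factors as (lambda + 8)·(lambda - 11).
Eigenvalues: -8, 11, 12.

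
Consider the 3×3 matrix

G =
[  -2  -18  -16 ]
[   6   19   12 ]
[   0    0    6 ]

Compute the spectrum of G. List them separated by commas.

The characteristic polynomial is p(s) = det(sI - G).
Expanding along the first row, p(s) = s^3 - 23s^2 + 172s - 420.
Rational-root test: s = 6 gives p(6) = 0.
Dividing by (s - 6) leaves s^2 - 17s + 70.
The quadratic factors as (s - 7)·(s - 10).
Eigenvalues: 6, 7, 10.

6, 7, 10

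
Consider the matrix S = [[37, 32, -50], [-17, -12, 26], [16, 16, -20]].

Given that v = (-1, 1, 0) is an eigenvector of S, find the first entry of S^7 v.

-78125

First find the eigenvalue: Sv = (-5, 5, 0) = 5·(-1, 1, 0), so λ = 5.
Then S^7 v = λ^7·v = 5^7·(-1, 1, 0) = 78125·(-1, 1, 0) = (-78125, 78125, 0).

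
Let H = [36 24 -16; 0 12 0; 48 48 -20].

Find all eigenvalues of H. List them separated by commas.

Set up det(λI - H) = 0.
Expanding the 3×3 determinant: p(λ) = λ^3 - 28λ^2 + 240λ - 576.
Rational-root test: λ = 12 gives p(12) = 0.
Dividing by (λ - 12) leaves λ^2 - 16λ + 48.
The quadratic factors as (λ - 4)·(λ - 12).
Eigenvalues: 4, 12, 12.

4, 12, 12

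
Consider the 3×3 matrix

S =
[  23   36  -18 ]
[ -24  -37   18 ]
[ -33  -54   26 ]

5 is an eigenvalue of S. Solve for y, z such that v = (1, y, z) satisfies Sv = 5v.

-1, -1

We need (S - 5I)v = 0.
S - 5I = [[18, 36, -18], [-24, -42, 18], [-33, -54, 21]].
Row 1: (18)·1 + (36)·y + (-18)·z = 0
Row 2: (-24)·1 + (-42)·y + (18)·z = 0
Row 3: (-33)·1 + (-54)·y + (21)·z = 0
Solving gives y = -1, z = -1.
Check: S·(1, -1, -1) = (5, -5, -5) = 5·(1, -1, -1).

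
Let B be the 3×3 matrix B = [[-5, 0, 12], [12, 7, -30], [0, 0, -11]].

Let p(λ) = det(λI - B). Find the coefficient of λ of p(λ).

-57

p(λ) = λ^3 + 9λ^2 - 57λ - 385.
The coefficient of λ is -57.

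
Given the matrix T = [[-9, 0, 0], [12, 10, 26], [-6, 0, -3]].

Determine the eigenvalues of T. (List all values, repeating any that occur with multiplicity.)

-9, -3, 10

Set up det(rI - T) = 0.
Expanding the 3×3 determinant: p(r) = r^3 + 2r^2 - 93r - 270.
Try r = -3: p(-3) = 0, so -3 is a root.
Factor out (r + 3): p(r) = (r + 3)·(r^2 - r - 90).
The quadratic factors as (r + 9)·(r - 10).
Eigenvalues: -9, -3, 10.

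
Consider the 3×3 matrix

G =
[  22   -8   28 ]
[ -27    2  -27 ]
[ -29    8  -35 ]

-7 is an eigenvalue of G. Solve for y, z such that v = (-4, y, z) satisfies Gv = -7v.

3, 5

We need (G + 7I)v = 0.
G + 7I = [[29, -8, 28], [-27, 9, -27], [-29, 8, -28]].
Row 1: (29)·-4 + (-8)·y + (28)·z = 0
Row 2: (-27)·-4 + (9)·y + (-27)·z = 0
Row 3: (-29)·-4 + (8)·y + (-28)·z = 0
Solving gives y = 3, z = 5.
Check: G·(-4, 3, 5) = (28, -21, -35) = -7·(-4, 3, 5).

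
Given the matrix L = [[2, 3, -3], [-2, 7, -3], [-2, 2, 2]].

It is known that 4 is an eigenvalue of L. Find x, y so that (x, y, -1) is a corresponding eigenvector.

We need (L - 4I)v = 0.
L - 4I = [[-2, 3, -3], [-2, 3, -3], [-2, 2, -2]].
Row 1: (-2)·x + (3)·y + (-3)·-1 = 0
Row 2: (-2)·x + (3)·y + (-3)·-1 = 0
Row 3: (-2)·x + (2)·y + (-2)·-1 = 0
Solving gives x = 0, y = -1.
Check: L·(0, -1, -1) = (0, -4, -4) = 4·(0, -1, -1).

0, -1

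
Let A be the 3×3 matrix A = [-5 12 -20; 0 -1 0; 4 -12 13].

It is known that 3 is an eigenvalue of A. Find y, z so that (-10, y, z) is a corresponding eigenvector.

0, 4

We need (A - 3I)v = 0.
A - 3I = [[-8, 12, -20], [0, -4, 0], [4, -12, 10]].
Row 1: (-8)·-10 + (12)·y + (-20)·z = 0
Row 2: (0)·-10 + (-4)·y + (0)·z = 0
Row 3: (4)·-10 + (-12)·y + (10)·z = 0
Solving gives y = 0, z = 4.
Check: A·(-10, 0, 4) = (-30, 0, 12) = 3·(-10, 0, 4).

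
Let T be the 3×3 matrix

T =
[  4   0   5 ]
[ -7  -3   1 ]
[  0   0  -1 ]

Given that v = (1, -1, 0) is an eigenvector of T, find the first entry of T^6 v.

4096

First find the eigenvalue: Tv = (4, -4, 0) = 4·(1, -1, 0), so λ = 4.
Then T^6 v = λ^6·v = 4^6·(1, -1, 0) = 4096·(1, -1, 0) = (4096, -4096, 0).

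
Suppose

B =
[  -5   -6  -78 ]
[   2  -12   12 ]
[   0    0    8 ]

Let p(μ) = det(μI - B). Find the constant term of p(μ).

p(μ) = μ^3 + 9μ^2 - 64μ - 576.
The constant term is -576.

-576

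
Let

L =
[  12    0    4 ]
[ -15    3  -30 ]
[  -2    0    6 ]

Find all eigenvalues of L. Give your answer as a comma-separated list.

3, 8, 10

The characteristic polynomial is p(lambda) = det(lambda·I - L).
Expanding the 3×3 determinant: p(lambda) = lambda^3 - 21·lambda^2 + 134·lambda - 240.
Rational-root test: lambda = 3 gives p(3) = 0.
Dividing by (lambda - 3) leaves lambda^2 - 18·lambda + 80.
The quadratic factors as (lambda - 8)·(lambda - 10).
Eigenvalues: 3, 8, 10.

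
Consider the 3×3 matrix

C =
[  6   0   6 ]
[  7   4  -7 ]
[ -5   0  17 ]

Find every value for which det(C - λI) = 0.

The characteristic polynomial is p(μ) = det(μI - C).
Expanding the 3×3 determinant: p(μ) = μ^3 - 27μ^2 + 224μ - 528.
Try μ = 11: p(11) = 0, so 11 is a root.
Factor out (μ - 11): p(μ) = (μ - 11)·(μ^2 - 16μ + 48).
The quadratic factors as (μ - 4)·(μ - 12).
Eigenvalues: 4, 11, 12.

4, 11, 12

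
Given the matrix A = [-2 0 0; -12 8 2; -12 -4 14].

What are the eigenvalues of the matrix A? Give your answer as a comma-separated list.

The characteristic polynomial is p(λ) = det(λI - A).
Expanding the 3×3 determinant: p(λ) = λ^3 - 20λ^2 + 76λ + 240.
Since p(-2) = 0, λ = -2 is a root.
Dividing by (λ + 2) leaves λ^2 - 22λ + 120.
The quadratic factors as (λ - 10)·(λ - 12).
Eigenvalues: -2, 10, 12.

-2, 10, 12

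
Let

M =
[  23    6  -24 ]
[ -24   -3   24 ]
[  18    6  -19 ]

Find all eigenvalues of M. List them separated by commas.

-3, -1, 5

Compute the characteristic polynomial p(λ) = det(λI - M).
Cofactor expansion gives p(λ) = λ^3 - λ^2 - 17λ - 15.
Since p(5) = 0, λ = 5 is a root.
Dividing by (λ - 5) leaves λ^2 + 4λ + 3.
The quadratic factors as (λ + 3)·(λ + 1).
Eigenvalues: -3, -1, 5.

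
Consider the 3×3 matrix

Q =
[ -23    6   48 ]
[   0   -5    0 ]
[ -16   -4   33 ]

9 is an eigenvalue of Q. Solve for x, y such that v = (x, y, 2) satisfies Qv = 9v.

We need (Q - 9I)v = 0.
Q - 9I = [[-32, 6, 48], [0, -14, 0], [-16, -4, 24]].
Row 1: (-32)·x + (6)·y + (48)·2 = 0
Row 2: (0)·x + (-14)·y + (0)·2 = 0
Row 3: (-16)·x + (-4)·y + (24)·2 = 0
Solving gives x = 3, y = 0.
Check: Q·(3, 0, 2) = (27, 0, 18) = 9·(3, 0, 2).

3, 0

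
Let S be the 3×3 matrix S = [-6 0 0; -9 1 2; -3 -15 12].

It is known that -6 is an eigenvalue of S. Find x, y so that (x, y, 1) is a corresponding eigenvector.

1, 1

We need (S + 6I)v = 0.
S + 6I = [[0, 0, 0], [-9, 7, 2], [-3, -15, 18]].
Row 1: (0)·x + (0)·y + (0)·1 = 0
Row 2: (-9)·x + (7)·y + (2)·1 = 0
Row 3: (-3)·x + (-15)·y + (18)·1 = 0
Solving gives x = 1, y = 1.
Check: S·(1, 1, 1) = (-6, -6, -6) = -6·(1, 1, 1).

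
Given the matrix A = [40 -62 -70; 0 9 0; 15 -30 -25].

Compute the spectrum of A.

The characteristic polynomial is p(t) = det(tI - A).
Expanding along the first row, p(t) = t^3 - 24t^2 + 185t - 450.
Rational-root test: t = 5 gives p(5) = 0.
Dividing by (t - 5) leaves t^2 - 19t + 90.
The quadratic factors as (t - 9)·(t - 10).
Eigenvalues: 5, 9, 10.

5, 9, 10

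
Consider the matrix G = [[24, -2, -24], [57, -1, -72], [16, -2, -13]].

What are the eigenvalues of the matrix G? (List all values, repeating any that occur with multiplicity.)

2, 3, 5

Set up det(rI - G) = 0.
Cofactor expansion gives p(r) = r^3 - 10r^2 + 31r - 30.
Rational-root test: r = 2 gives p(2) = 0.
Factor out (r - 2): p(r) = (r - 2)·(r^2 - 8r + 15).
The quadratic factors as (r - 3)·(r - 5).
Eigenvalues: 2, 3, 5.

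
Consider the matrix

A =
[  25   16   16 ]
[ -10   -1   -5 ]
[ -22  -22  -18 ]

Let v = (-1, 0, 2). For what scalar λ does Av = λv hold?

Compute Av: A·(-1, 0, 2) = (7, 0, -14).
Since Av = λv, compare component 1: 7 = λ·-1, so λ = -7.

-7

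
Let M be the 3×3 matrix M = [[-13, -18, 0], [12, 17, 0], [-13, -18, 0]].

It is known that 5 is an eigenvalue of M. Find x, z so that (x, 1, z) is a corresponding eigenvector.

We need (M - 5I)v = 0.
M - 5I = [[-18, -18, 0], [12, 12, 0], [-13, -18, -5]].
Row 1: (-18)·x + (-18)·1 + (0)·z = 0
Row 2: (12)·x + (12)·1 + (0)·z = 0
Row 3: (-13)·x + (-18)·1 + (-5)·z = 0
Solving gives x = -1, z = -1.
Check: M·(-1, 1, -1) = (-5, 5, -5) = 5·(-1, 1, -1).

-1, -1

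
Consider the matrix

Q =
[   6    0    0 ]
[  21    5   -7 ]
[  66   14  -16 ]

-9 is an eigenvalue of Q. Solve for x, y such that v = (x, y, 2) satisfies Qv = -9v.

We need (Q + 9I)v = 0.
Q + 9I = [[15, 0, 0], [21, 14, -7], [66, 14, -7]].
Row 1: (15)·x + (0)·y + (0)·2 = 0
Row 2: (21)·x + (14)·y + (-7)·2 = 0
Row 3: (66)·x + (14)·y + (-7)·2 = 0
Solving gives x = 0, y = 1.
Check: Q·(0, 1, 2) = (0, -9, -18) = -9·(0, 1, 2).

0, 1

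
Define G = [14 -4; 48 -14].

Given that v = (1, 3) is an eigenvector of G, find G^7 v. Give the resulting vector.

(128, 384)

First find the eigenvalue: Gv = (2, 6) = 2·(1, 3), so λ = 2.
Then G^7 v = λ^7·v = 2^7·(1, 3) = 128·(1, 3) = (128, 384).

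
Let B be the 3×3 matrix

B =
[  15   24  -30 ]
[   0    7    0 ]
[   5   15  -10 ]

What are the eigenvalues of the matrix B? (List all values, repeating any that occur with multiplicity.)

Set up det(λI - B) = 0.
Cofactor expansion gives p(λ) = λ^3 - 12λ^2 + 35λ.
Try λ = 0: p(0) = 0, so 0 is a root.
Dividing by λ leaves λ^2 - 12λ + 35.
The quadratic factors as (λ - 5)·(λ - 7).
Eigenvalues: 0, 5, 7.

0, 5, 7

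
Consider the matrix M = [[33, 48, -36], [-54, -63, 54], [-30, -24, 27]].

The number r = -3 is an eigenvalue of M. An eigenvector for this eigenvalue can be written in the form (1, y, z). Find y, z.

0, 1

We need (M + 3I)v = 0.
M + 3I = [[36, 48, -36], [-54, -60, 54], [-30, -24, 30]].
Row 1: (36)·1 + (48)·y + (-36)·z = 0
Row 2: (-54)·1 + (-60)·y + (54)·z = 0
Row 3: (-30)·1 + (-24)·y + (30)·z = 0
Solving gives y = 0, z = 1.
Check: M·(1, 0, 1) = (-3, 0, -3) = -3·(1, 0, 1).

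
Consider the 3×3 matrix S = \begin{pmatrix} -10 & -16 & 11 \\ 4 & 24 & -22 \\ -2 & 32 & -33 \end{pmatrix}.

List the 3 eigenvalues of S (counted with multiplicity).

-11, -8, 0

Set up det(μI - S) = 0.
Expanding the 3×3 determinant: p(μ) = μ^3 + 19μ^2 + 88μ.
Try μ = 0: p(0) = 0, so 0 is a root.
Dividing by μ leaves μ^2 + 19μ + 88.
The quadratic factors as (μ + 11)·(μ + 8).
Eigenvalues: -11, -8, 0.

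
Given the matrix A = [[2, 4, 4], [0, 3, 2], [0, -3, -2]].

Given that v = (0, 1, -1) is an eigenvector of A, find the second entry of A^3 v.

First find the eigenvalue: Av = (0, 1, -1) = 1·(0, 1, -1), so λ = 1.
Then A^3 v = λ^3·v = 1^3·(0, 1, -1) = 1·(0, 1, -1) = (0, 1, -1).

1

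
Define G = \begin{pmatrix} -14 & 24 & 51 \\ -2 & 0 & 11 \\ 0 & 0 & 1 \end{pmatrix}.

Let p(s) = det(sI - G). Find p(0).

p(0) = det(0·I − G) = det(−G) = (−1)^3·det(G).
det(G) = 48, so p(0) = -48.

-48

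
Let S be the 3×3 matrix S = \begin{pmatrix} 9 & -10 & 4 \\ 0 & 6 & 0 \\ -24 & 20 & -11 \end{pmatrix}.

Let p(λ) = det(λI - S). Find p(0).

p(0) = det(0·I − S) = det(−S) = (−1)^3·det(S).
det(S) = -18, so p(0) = 18.

18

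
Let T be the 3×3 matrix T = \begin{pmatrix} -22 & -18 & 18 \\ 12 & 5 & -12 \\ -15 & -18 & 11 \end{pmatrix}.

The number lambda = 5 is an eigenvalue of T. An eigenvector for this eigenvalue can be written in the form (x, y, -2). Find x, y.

-2, 1

We need (T - 5I)v = 0.
T - 5I = [[-27, -18, 18], [12, 0, -12], [-15, -18, 6]].
Row 1: (-27)·x + (-18)·y + (18)·-2 = 0
Row 2: (12)·x + (0)·y + (-12)·-2 = 0
Row 3: (-15)·x + (-18)·y + (6)·-2 = 0
Solving gives x = -2, y = 1.
Check: T·(-2, 1, -2) = (-10, 5, -10) = 5·(-2, 1, -2).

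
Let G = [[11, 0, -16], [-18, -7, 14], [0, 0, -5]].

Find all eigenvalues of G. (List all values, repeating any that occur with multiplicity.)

-7, -5, 11

Compute the characteristic polynomial p(s) = det(sI - G).
Expanding along the first row, p(s) = s^3 + s^2 - 97s - 385.
Rational-root test: s = -7 gives p(-7) = 0.
Factor out (s + 7): p(s) = (s + 7)·(s^2 - 6s - 55).
The quadratic factors as (s + 5)·(s - 11).
Eigenvalues: -7, -5, 11.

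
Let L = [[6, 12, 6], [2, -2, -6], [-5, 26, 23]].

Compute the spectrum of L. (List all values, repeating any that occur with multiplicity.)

8, 9, 10

Set up det(λI - L) = 0.
Expanding along the first row, p(λ) = λ^3 - 27λ^2 + 242λ - 720.
Try λ = 9: p(9) = 0, so 9 is a root.
Factor out (λ - 9): p(λ) = (λ - 9)·(λ^2 - 18λ + 80).
The quadratic factors as (λ - 8)·(λ - 10).
Eigenvalues: 8, 9, 10.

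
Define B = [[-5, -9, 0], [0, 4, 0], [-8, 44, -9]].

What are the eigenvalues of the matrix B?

-9, -5, 4

Set up det(μI - B) = 0.
Cofactor expansion gives p(μ) = μ^3 + 10μ^2 - 11μ - 180.
Try μ = 4: p(4) = 0, so 4 is a root.
Factor out (μ - 4): p(μ) = (μ - 4)·(μ^2 + 14μ + 45).
The quadratic factors as (μ + 9)·(μ + 5).
Eigenvalues: -9, -5, 4.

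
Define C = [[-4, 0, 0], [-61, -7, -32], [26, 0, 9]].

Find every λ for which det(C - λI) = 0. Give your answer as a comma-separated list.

-7, -4, 9

Compute the characteristic polynomial p(lambda) = det(lambda·I - C).
Cofactor expansion gives p(lambda) = lambda^3 + 2·lambda^2 - 71·lambda - 252.
Rational-root test: lambda = -7 gives p(-7) = 0.
Factor out (lambda + 7): p(lambda) = (lambda + 7)·(lambda^2 - 5·lambda - 36).
The quadratic factors as (lambda + 4)·(lambda - 9).
Eigenvalues: -7, -4, 9.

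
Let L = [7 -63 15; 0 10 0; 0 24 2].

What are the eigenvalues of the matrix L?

2, 7, 10

The characteristic polynomial is p(t) = det(tI - L).
Cofactor expansion gives p(t) = t^3 - 19t^2 + 104t - 140.
Since p(7) = 0, t = 7 is a root.
Factor out (t - 7): p(t) = (t - 7)·(t^2 - 12t + 20).
The quadratic factors as (t - 2)·(t - 10).
Eigenvalues: 2, 7, 10.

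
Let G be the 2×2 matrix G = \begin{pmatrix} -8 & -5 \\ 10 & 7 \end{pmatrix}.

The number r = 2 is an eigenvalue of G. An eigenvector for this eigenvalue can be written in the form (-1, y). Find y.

We need (G - 2I)v = 0.
G - 2I = [[-10, -5], [10, 5]].
Row 1: (-10)·-1 + (-5)·y = 0
Row 2: (10)·-1 + (5)·y = 0
Solving gives y = 2.
Check: G·(-1, 2) = (-2, 4) = 2·(-1, 2).

2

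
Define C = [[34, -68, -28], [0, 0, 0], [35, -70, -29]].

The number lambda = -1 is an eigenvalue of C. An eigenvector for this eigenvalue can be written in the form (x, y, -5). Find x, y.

We need (C + 1I)v = 0.
C + 1I = [[35, -68, -28], [0, 1, 0], [35, -70, -28]].
Row 1: (35)·x + (-68)·y + (-28)·-5 = 0
Row 2: (0)·x + (1)·y + (0)·-5 = 0
Row 3: (35)·x + (-70)·y + (-28)·-5 = 0
Solving gives x = -4, y = 0.
Check: C·(-4, 0, -5) = (4, 0, 5) = -1·(-4, 0, -5).

-4, 0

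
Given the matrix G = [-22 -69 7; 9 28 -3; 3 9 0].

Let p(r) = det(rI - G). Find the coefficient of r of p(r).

p(r) = r^3 - 6r^2 + 11r - 6.
The coefficient of r is 11.

11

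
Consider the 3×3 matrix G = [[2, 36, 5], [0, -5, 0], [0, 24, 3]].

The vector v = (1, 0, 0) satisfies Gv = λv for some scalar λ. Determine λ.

2

Compute Gv: G·(1, 0, 0) = (2, 0, 0).
Since Gv = λv, compare component 1: 2 = λ·1, so λ = 2.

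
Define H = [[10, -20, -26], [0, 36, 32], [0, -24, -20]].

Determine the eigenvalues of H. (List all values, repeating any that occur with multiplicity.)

4, 10, 12

The characteristic polynomial is p(λ) = det(λI - H).
Expanding the 3×3 determinant: p(λ) = λ^3 - 26λ^2 + 208λ - 480.
Rational-root test: λ = 4 gives p(4) = 0.
Factor out (λ - 4): p(λ) = (λ - 4)·(λ^2 - 22λ + 120).
The quadratic factors as (λ - 10)·(λ - 12).
Eigenvalues: 4, 10, 12.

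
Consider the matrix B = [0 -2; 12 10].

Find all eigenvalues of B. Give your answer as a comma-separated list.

4, 6

det(B - λI) = (0 - λ)(10 - λ) - (-2)·(12) = λ^2 - 10λ + 24.
This factors as (λ - 4)·(λ - 6) = 0.
Eigenvalues: 4, 6.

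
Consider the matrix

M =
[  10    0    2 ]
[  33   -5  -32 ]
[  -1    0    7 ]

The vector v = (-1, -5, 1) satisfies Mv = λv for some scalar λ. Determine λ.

8

Compute Mv: M·(-1, -5, 1) = (-8, -40, 8).
Since Mv = λv, compare component 1: -8 = λ·-1, so λ = 8.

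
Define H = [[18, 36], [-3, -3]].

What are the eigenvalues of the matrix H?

6, 9

det(H - tI) = (18 - t)(-3 - t) - (36)·(-3) = t^2 - 15t + 54.
This factors as (t - 6)·(t - 9) = 0.
Eigenvalues: 6, 9.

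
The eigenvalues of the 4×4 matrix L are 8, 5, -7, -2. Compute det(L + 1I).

324

If L has eigenvalues 8, 5, -7, -2, then L + 1I has eigenvalues 9, 6, -6, -1.
det(L + 1I) = (9) · (6) · (-6) · (-1) = 324.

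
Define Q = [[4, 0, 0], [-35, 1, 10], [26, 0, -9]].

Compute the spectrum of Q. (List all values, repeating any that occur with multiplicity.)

Compute the characteristic polynomial p(λ) = det(λI - Q).
Expanding along the first row, p(λ) = λ^3 + 4λ^2 - 41λ + 36.
Try λ = 1: p(1) = 0, so 1 is a root.
Dividing by (λ - 1) leaves λ^2 + 5λ - 36.
The quadratic factors as (λ + 9)·(λ - 4).
Eigenvalues: -9, 1, 4.

-9, 1, 4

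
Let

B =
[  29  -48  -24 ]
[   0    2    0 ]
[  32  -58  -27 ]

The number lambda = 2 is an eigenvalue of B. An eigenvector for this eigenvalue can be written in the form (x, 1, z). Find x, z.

We need (B - 2I)v = 0.
B - 2I = [[27, -48, -24], [0, 0, 0], [32, -58, -29]].
Row 1: (27)·x + (-48)·1 + (-24)·z = 0
Row 2: (0)·x + (0)·1 + (0)·z = 0
Row 3: (32)·x + (-58)·1 + (-29)·z = 0
Solving gives x = 0, z = -2.
Check: B·(0, 1, -2) = (0, 2, -4) = 2·(0, 1, -2).

0, -2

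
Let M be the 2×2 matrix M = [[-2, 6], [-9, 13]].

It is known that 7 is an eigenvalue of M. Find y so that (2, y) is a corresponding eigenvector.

We need (M - 7I)v = 0.
M - 7I = [[-9, 6], [-9, 6]].
Row 1: (-9)·2 + (6)·y = 0
Row 2: (-9)·2 + (6)·y = 0
Solving gives y = 3.
Check: M·(2, 3) = (14, 21) = 7·(2, 3).

3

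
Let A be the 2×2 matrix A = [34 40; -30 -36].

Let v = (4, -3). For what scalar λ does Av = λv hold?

Compute Av: A·(4, -3) = (16, -12).
Since Av = λv, compare component 1: 16 = λ·4, so λ = 4.

4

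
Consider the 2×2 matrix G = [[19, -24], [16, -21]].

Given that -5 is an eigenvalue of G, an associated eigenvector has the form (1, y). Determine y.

1

We need (G + 5I)v = 0.
G + 5I = [[24, -24], [16, -16]].
Row 1: (24)·1 + (-24)·y = 0
Row 2: (16)·1 + (-16)·y = 0
Solving gives y = 1.
Check: G·(1, 1) = (-5, -5) = -5·(1, 1).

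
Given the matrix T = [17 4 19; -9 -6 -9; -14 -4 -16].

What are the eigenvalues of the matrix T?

-6, -2, 3

Compute the characteristic polynomial p(t) = det(tI - T).
Expanding the 3×3 determinant: p(t) = t^3 + 5t^2 - 12t - 36.
Rational-root test: t = -2 gives p(-2) = 0.
Dividing by (t + 2) leaves t^2 + 3t - 18.
The quadratic factors as (t + 6)·(t - 3).
Eigenvalues: -6, -2, 3.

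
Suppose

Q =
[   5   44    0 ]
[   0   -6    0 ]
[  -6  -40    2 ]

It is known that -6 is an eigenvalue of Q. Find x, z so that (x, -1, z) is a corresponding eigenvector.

4, -2

We need (Q + 6I)v = 0.
Q + 6I = [[11, 44, 0], [0, 0, 0], [-6, -40, 8]].
Row 1: (11)·x + (44)·-1 + (0)·z = 0
Row 2: (0)·x + (0)·-1 + (0)·z = 0
Row 3: (-6)·x + (-40)·-1 + (8)·z = 0
Solving gives x = 4, z = -2.
Check: Q·(4, -1, -2) = (-24, 6, 12) = -6·(4, -1, -2).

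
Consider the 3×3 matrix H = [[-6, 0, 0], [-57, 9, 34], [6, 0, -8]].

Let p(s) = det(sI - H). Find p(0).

p(0) = det(0·I − H) = det(−H) = (−1)^3·det(H).
det(H) = 432, so p(0) = -432.

-432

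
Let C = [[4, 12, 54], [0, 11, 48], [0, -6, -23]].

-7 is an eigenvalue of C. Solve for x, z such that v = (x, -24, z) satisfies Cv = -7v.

We need (C + 7I)v = 0.
C + 7I = [[11, 12, 54], [0, 18, 48], [0, -6, -16]].
Row 1: (11)·x + (12)·-24 + (54)·z = 0
Row 2: (0)·x + (18)·-24 + (48)·z = 0
Row 3: (0)·x + (-6)·-24 + (-16)·z = 0
Solving gives x = -18, z = 9.
Check: C·(-18, -24, 9) = (126, 168, -63) = -7·(-18, -24, 9).

-18, 9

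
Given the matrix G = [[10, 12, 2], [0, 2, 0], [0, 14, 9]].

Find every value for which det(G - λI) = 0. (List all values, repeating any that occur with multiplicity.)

Set up det(λI - G) = 0.
Cofactor expansion gives p(λ) = λ^3 - 21λ^2 + 128λ - 180.
Since p(2) = 0, λ = 2 is a root.
Dividing by (λ - 2) leaves λ^2 - 19λ + 90.
The quadratic factors as (λ - 9)·(λ - 10).
Eigenvalues: 2, 9, 10.

2, 9, 10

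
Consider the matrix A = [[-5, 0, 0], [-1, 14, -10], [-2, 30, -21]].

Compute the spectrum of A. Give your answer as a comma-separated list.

-6, -5, -1

The characteristic polynomial is p(r) = det(rI - A).
Expanding the 3×3 determinant: p(r) = r^3 + 12r^2 + 41r + 30.
Try r = -5: p(-5) = 0, so -5 is a root.
Dividing by (r + 5) leaves r^2 + 7r + 6.
The quadratic factors as (r + 6)·(r + 1).
Eigenvalues: -6, -5, -1.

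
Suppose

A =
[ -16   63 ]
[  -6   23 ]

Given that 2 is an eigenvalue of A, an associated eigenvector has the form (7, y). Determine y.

2

We need (A - 2I)v = 0.
A - 2I = [[-18, 63], [-6, 21]].
Row 1: (-18)·7 + (63)·y = 0
Row 2: (-6)·7 + (21)·y = 0
Solving gives y = 2.
Check: A·(7, 2) = (14, 4) = 2·(7, 2).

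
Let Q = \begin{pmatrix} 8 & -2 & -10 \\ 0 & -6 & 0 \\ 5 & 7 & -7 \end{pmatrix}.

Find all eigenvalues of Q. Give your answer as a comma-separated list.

Compute the characteristic polynomial p(t) = det(tI - Q).
Expanding the 3×3 determinant: p(t) = t^3 + 5t^2 - 12t - 36.
Rational-root test: t = -2 gives p(-2) = 0.
Factor out (t + 2): p(t) = (t + 2)·(t^2 + 3t - 18).
The quadratic factors as (t + 6)·(t - 3).
Eigenvalues: -6, -2, 3.

-6, -2, 3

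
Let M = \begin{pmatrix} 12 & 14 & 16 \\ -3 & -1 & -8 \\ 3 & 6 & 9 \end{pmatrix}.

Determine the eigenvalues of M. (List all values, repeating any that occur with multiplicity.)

5, 6, 9

Set up det(lambda·I - M) = 0.
Expanding along the first row, p(lambda) = lambda^3 - 20·lambda^2 + 129·lambda - 270.
Try lambda = 9: p(9) = 0, so 9 is a root.
Factor out (lambda - 9): p(lambda) = (lambda - 9)·(lambda^2 - 11·lambda + 30).
The quadratic factors as (lambda - 5)·(lambda - 6).
Eigenvalues: 5, 6, 9.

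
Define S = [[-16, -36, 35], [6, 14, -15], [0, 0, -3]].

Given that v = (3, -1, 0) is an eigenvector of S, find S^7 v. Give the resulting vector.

(-49152, 16384, 0)

First find the eigenvalue: Sv = (-12, 4, 0) = -4·(3, -1, 0), so λ = -4.
Then S^7 v = λ^7·v = (-4)^7·(3, -1, 0) = -16384·(3, -1, 0) = (-49152, 16384, 0).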